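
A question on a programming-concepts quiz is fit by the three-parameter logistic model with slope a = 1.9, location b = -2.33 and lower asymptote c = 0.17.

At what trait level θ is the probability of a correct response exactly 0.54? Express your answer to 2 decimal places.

-2.44

P(θ) = c + (1 − c) · 1 / (1 + exp(−a(θ − b)))
Remove guessing floor: (0.54 − 0.17)/(1 − 0.17) = 0.4458
logit = ln(0.4458/0.5542) = -0.2177
θ = b + logit/(a) = -2.33 + (-0.2177)/1.9000 = -2.4446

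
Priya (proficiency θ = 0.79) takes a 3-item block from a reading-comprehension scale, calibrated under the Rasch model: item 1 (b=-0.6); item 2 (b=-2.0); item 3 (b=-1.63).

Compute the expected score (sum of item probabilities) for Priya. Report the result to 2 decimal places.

2.66

P(θ) = 1 / (1 + exp(−(θ − b)))
P_1 = 1/(1+e^{-1.3900}) = 0.8006
P_2 = 1/(1+e^{-2.7900}) = 0.9421
P_3 = 1/(1+e^{-2.4200}) = 0.9183
E[score] = 0.8006 + 0.9421 + 0.9183 = 2.6611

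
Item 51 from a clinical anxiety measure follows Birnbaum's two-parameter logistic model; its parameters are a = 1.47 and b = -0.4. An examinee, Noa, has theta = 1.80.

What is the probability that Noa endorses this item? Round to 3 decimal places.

0.962

P(theta) = 1 / (1 + exp(−a(theta − b)))
Exponent: 1.47 × (1.80 − (-0.4)) = 3.2340
1/(1 + e^{-3.2340}) = 0.9621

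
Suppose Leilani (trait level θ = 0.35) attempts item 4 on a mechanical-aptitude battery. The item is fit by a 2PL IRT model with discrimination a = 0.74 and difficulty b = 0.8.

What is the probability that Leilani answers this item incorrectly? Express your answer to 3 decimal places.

0.582

P(θ) = 1 / (1 + exp(−a(θ − b)))
Exponent: 0.74 × (0.35 − 0.8) = -0.3330
1/(1 + e^{0.3330}) = 0.4175
P(incorrect) = 1 − 0.4175 = 0.5825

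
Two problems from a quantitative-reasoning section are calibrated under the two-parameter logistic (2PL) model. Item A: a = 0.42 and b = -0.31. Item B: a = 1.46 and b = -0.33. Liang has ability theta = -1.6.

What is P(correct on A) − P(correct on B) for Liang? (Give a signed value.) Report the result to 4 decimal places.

P(theta) = 1 / (1 + exp(−a(theta − b)))
P_A = 0.3678
P_B = 0.1354
P_A − P_B = 0.2324

0.2324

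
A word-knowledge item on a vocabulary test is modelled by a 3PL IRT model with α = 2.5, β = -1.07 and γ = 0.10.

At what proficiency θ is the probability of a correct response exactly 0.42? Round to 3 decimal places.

P(θ) = γ + (1 − γ) · 1 / (1 + exp(−α(θ − β)))
Remove guessing floor: (0.42 − 0.10)/(1 − 0.10) = 0.3556
logit = ln(0.3556/0.6444) = -0.5947
θ = β + logit/(α) = -1.07 + (-0.5947)/2.5000 = -1.3079

-1.308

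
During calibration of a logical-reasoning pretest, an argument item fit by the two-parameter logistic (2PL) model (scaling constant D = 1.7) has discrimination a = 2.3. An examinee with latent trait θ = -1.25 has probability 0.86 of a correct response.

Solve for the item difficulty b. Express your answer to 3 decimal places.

P(θ) = 1 / (1 + exp(−D·a(θ − b)))
logit(0.86) = ln(0.86/0.14) = 1.8153
b = θ − logit/(1.7·a) = -1.25 − 1.8153/3.9100 = -1.7143

-1.714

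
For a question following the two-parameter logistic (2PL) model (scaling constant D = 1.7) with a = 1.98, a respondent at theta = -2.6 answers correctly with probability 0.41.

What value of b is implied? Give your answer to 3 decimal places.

-2.492

P(theta) = 1 / (1 + exp(−D·a(theta − b)))
logit(0.41) = ln(0.41/0.59) = -0.3640
b = theta − logit/(1.7·a) = -2.6 − (-0.3640)/3.3660 = -2.4919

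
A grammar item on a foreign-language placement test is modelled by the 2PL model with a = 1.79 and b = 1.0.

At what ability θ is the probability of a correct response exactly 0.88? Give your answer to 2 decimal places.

2.11

P(θ) = 1 / (1 + exp(−a(θ − b)))
logit = ln(0.8800/0.1200) = 1.9924
θ = b + logit/(a) = 1.0 + 1.9924/1.7900 = 2.1131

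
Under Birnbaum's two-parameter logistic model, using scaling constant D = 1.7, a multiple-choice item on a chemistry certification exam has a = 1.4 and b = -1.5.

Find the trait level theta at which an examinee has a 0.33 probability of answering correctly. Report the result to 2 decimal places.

P(theta) = 1 / (1 + exp(−D·a(theta − b)))
logit = ln(0.3300/0.6700) = -0.7082
theta = b + logit/(1.7·a) = -1.5 + (-0.7082)/2.3800 = -1.7976

-1.80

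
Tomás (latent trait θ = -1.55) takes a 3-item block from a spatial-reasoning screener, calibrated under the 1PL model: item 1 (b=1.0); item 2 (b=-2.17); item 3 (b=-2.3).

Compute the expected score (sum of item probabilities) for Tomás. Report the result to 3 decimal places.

P(θ) = 1 / (1 + exp(−(θ − b)))
P_1 = 1/(1+e^{2.5500}) = 0.0724
P_2 = 1/(1+e^{-0.6200}) = 0.6502
P_3 = 1/(1+e^{-0.7500}) = 0.6792
E[score] = 0.0724 + 0.6502 + 0.6792 = 1.4018

1.402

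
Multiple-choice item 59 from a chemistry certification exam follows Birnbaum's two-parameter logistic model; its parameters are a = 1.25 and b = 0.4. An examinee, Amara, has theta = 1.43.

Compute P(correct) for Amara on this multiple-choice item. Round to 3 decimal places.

P(theta) = 1 / (1 + exp(−a(theta − b)))
Exponent: 1.25 × (1.43 − 0.4) = 1.2875
1/(1 + e^{-1.2875}) = 0.7837

0.784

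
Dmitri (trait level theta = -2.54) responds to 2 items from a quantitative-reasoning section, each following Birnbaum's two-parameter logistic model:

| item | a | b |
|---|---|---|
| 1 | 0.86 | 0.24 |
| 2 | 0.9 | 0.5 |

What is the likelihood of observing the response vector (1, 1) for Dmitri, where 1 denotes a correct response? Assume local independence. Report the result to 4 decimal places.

0.0051

P(theta) = 1 / (1 + exp(−a(theta − b)))
P_1 = 1/(1+e^{2.3908}) = 0.0839
P_2 = 1/(1+e^{2.7360}) = 0.0609
L = P_1 × P_2 = 0.0839 × 0.0609 = 0.00511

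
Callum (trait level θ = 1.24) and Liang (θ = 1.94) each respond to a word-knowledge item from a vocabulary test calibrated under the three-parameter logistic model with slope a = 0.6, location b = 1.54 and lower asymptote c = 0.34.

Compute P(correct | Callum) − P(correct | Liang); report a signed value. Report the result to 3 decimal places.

-0.069

P(θ) = c + (1 − c) · 1 / (1 + exp(−a(θ − b)))
P(Callum) = 0.6404  [exponent -0.1800]
P(Liang) = 0.7094  [exponent 0.2400]
Difference = 0.6404 − 0.7094 = -0.0690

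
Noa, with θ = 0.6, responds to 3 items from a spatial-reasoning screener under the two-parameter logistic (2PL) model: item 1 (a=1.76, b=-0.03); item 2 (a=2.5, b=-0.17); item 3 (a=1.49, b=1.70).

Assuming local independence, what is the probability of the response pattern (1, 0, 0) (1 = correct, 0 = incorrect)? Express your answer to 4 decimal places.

0.0802

P(θ) = 1 / (1 + exp(−a(θ − b)))
P_1 = 1/(1+e^{-1.1088}) = 0.7519
P_2 = 1/(1+e^{-1.9250}) = 0.8727
P_3 = 1/(1+e^{1.6390}) = 0.1626
L = P_1 × (1−P_2) × (1−P_3) = 0.7519 × 0.1273 × 0.8374 = 0.08016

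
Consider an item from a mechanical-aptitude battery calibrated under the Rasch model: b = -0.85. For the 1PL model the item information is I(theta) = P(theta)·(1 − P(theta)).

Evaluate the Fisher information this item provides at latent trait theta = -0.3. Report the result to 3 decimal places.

P = 1/(1+e^{-0.5500}) = 0.6341
P(1−P) = 0.6341 × 0.3659 = 0.2320
I = P(1−P) = 0.23201

0.232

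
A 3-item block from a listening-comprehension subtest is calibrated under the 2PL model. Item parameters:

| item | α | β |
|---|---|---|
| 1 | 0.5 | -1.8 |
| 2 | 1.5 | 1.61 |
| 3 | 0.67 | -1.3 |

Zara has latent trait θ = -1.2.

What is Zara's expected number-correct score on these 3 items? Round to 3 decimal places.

1.106

P(θ) = 1 / (1 + exp(−α(θ − β)))
P_1 = 1/(1+e^{-0.3000}) = 0.5744
P_2 = 1/(1+e^{4.2150}) = 0.0146
P_3 = 1/(1+e^{-0.0670}) = 0.5167
E[score] = 0.5744 + 0.0146 + 0.5167 = 1.1057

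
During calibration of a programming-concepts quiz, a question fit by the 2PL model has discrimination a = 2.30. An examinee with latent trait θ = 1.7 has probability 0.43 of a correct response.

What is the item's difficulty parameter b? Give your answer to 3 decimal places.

P(θ) = 1 / (1 + exp(−a(θ − b)))
logit(0.43) = ln(0.43/0.57) = -0.2819
b = θ − logit/(a) = 1.7 − (-0.2819)/2.3000 = 1.8225

1.823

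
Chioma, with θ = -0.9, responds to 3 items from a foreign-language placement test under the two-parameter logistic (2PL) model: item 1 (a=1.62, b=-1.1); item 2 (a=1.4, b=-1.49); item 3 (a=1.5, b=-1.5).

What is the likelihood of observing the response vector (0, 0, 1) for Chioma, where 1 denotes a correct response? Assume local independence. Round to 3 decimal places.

0.091

P(θ) = 1 / (1 + exp(−a(θ − b)))
P_1 = 1/(1+e^{-0.3240}) = 0.5803
P_2 = 1/(1+e^{-0.8260}) = 0.6955
P_3 = 1/(1+e^{-0.9000}) = 0.7109
L = (1−P_1) × (1−P_2) × P_3 = 0.4197 × 0.3045 × 0.7109 = 0.09086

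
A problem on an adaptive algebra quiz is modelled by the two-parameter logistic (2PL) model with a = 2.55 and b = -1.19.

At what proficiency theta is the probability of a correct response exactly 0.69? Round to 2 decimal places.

P(theta) = 1 / (1 + exp(−a(theta − b)))
logit = ln(0.6900/0.3100) = 0.8001
theta = b + logit/(a) = -1.19 + 0.8001/2.5500 = -0.8762

-0.88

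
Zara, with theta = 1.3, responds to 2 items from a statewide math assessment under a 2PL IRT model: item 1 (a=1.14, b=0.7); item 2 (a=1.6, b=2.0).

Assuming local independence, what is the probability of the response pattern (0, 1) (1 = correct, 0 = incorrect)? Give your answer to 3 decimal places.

P(theta) = 1 / (1 + exp(−a(theta − b)))
P_1 = 1/(1+e^{-0.6840}) = 0.6646
P_2 = 1/(1+e^{1.1200}) = 0.2460
L = (1−P_1) × P_2 = 0.3354 × 0.2460 = 0.08250

0.083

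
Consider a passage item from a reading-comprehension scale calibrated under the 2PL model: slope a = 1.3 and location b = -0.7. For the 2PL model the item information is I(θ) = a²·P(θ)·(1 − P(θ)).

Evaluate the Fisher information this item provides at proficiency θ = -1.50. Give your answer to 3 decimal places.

0.326

P = 1/(1+e^{1.0400}) = 0.2611
P(1−P) = 0.2611 × 0.7389 = 0.1930
I = a² × P(1−P) = 1.3² × 0.1930 = 0.32609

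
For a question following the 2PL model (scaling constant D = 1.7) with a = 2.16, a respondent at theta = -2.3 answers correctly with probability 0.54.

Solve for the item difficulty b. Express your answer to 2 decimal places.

-2.34

P(theta) = 1 / (1 + exp(−D·a(theta − b)))
logit(0.54) = ln(0.54/0.46) = 0.1603
b = theta − logit/(1.7·a) = -2.3 − 0.1603/3.6720 = -2.3437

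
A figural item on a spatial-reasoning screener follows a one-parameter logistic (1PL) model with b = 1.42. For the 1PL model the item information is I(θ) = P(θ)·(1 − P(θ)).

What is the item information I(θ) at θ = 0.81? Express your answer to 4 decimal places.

0.2281

P = 1/(1+e^{0.6100}) = 0.3521
P(1−P) = 0.3521 × 0.6479 = 0.2281
I = P(1−P) = 0.22811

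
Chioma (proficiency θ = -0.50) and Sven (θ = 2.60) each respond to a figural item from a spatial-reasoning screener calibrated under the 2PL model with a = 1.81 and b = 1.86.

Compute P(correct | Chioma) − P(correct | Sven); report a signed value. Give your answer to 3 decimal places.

-0.779

P(θ) = 1 / (1 + exp(−a(θ − b)))
P(Chioma) = 0.0138  [exponent -4.2716]
P(Sven) = 0.7924  [exponent 1.3394]
Difference = 0.0138 − 0.7924 = -0.7786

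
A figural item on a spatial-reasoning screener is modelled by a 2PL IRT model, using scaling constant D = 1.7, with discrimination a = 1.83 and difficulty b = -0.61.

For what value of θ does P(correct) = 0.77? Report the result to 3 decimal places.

P(θ) = 1 / (1 + exp(−D·a(θ − b)))
logit = ln(0.7700/0.2300) = 1.2083
θ = b + logit/(1.7·a) = -0.61 + 1.2083/3.1110 = -0.2216

-0.222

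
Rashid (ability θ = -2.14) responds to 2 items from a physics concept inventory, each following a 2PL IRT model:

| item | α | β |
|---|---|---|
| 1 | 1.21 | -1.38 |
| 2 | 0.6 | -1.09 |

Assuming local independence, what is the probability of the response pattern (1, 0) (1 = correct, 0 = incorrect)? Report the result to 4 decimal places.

0.1860

P(θ) = 1 / (1 + exp(−α(θ − β)))
P_1 = 1/(1+e^{0.9196}) = 0.2850
P_2 = 1/(1+e^{0.6300}) = 0.3475
L = P_1 × (1−P_2) = 0.2850 × 0.6525 = 0.18599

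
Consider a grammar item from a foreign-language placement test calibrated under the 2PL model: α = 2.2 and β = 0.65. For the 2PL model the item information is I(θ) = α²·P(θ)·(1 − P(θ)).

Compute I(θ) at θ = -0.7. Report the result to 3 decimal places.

0.225

P = 1/(1+e^{2.9700}) = 0.0488
P(1−P) = 0.0488 × 0.9512 = 0.0464
I = α² × P(1−P) = 2.2² × 0.0464 = 0.22466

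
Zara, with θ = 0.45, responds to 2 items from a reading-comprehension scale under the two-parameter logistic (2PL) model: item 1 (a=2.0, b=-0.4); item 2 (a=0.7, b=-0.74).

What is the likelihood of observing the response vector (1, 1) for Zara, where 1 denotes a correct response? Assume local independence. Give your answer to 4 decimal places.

P(θ) = 1 / (1 + exp(−a(θ − b)))
P_1 = 1/(1+e^{-1.7000}) = 0.8455
P_2 = 1/(1+e^{-0.8330}) = 0.6970
L = P_1 × P_2 = 0.8455 × 0.6970 = 0.58933

0.5893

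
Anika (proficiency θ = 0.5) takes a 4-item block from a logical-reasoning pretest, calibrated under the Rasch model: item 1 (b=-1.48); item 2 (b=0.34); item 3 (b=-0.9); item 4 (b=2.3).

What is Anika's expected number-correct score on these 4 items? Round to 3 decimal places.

2.363

P(θ) = 1 / (1 + exp(−(θ − b)))
P_1 = 1/(1+e^{-1.9800}) = 0.8787
P_2 = 1/(1+e^{-0.1600}) = 0.5399
P_3 = 1/(1+e^{-1.4000}) = 0.8022
P_4 = 1/(1+e^{1.8000}) = 0.1419
E[score] = 0.8787 + 0.5399 + 0.8022 + 0.1419 = 2.3626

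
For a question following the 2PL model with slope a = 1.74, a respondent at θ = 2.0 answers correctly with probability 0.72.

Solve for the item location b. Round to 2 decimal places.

1.46

P(θ) = 1 / (1 + exp(−a(θ − b)))
logit(0.72) = ln(0.72/0.28) = 0.9445
b = θ − logit/(a) = 2.0 − 0.9445/1.7400 = 1.4572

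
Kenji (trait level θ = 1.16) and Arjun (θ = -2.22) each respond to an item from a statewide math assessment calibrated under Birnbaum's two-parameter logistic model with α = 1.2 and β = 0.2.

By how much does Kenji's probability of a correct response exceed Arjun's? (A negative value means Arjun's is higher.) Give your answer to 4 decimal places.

P(θ) = 1 / (1 + exp(−α(θ − β)))
P(Kenji) = 0.7599  [exponent 1.1520]
P(Arjun) = 0.0520  [exponent -2.9040]
Difference = 0.7599 − 0.0520 = 0.7079

0.7079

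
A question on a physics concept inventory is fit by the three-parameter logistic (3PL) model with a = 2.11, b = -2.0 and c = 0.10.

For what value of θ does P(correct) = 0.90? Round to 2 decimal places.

-1.01

P(θ) = c + (1 − c) · 1 / (1 + exp(−a(θ − b)))
Remove guessing floor: (0.90 − 0.10)/(1 − 0.10) = 0.8889
logit = ln(0.8889/0.1111) = 2.0794
θ = b + logit/(a) = -2.0 + 2.0794/2.1100 = -1.0145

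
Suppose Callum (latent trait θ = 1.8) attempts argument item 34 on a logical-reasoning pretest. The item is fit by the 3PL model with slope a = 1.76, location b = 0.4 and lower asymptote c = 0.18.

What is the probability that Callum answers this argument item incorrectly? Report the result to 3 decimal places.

0.064

P(θ) = c + (1 − c) · 1 / (1 + exp(−a(θ − b)))
Exponent: 1.76 × (1.8 − 0.4) = 2.4640
1/(1 + e^{-2.4640}) = 0.9216
P = 0.18 + 0.82 × 0.9216 = 0.9357
P(incorrect) = 1 − 0.9357 = 0.0643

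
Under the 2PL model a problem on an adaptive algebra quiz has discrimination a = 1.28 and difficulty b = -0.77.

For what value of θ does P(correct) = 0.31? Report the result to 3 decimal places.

P(θ) = 1 / (1 + exp(−a(θ − b)))
logit = ln(0.3100/0.6900) = -0.8001
θ = b + logit/(a) = -0.77 + (-0.8001)/1.2800 = -1.3951

-1.395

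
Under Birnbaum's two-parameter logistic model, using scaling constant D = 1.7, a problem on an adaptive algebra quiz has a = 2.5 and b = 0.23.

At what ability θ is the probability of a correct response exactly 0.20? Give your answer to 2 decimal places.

P(θ) = 1 / (1 + exp(−D·a(θ − b)))
logit = ln(0.2000/0.8000) = -1.3863
θ = b + logit/(1.7·a) = 0.23 + (-1.3863)/4.2500 = -0.0962

-0.10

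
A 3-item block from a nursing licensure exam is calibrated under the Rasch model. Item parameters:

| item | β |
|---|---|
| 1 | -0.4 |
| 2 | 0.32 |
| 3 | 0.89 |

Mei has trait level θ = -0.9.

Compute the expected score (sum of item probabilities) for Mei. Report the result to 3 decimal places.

P(θ) = 1 / (1 + exp(−(θ − β)))
P_1 = 1/(1+e^{0.5000}) = 0.3775
P_2 = 1/(1+e^{1.2200}) = 0.2279
P_3 = 1/(1+e^{1.7900}) = 0.1431
E[score] = 0.3775 + 0.2279 + 0.1431 = 0.7485

0.749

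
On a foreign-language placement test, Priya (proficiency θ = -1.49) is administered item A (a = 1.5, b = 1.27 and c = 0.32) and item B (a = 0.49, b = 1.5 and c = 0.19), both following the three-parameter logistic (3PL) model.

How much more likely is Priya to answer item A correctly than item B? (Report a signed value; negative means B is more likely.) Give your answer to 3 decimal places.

-0.011

P(θ) = c + (1 − c) · 1 / (1 + exp(−a(θ − b)))
P_A = 0.3307
P_B = 0.3420
P_A − P_B = -0.0114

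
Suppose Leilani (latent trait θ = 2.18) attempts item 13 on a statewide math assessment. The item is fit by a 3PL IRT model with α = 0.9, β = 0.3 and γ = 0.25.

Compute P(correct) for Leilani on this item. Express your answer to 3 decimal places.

0.883

P(θ) = γ + (1 − γ) · 1 / (1 + exp(−α(θ − β)))
Exponent: 0.9 × (2.18 − 0.3) = 1.6920
1/(1 + e^{-1.6920}) = 0.8445
P = 0.25 + 0.75 × 0.8445 = 0.8834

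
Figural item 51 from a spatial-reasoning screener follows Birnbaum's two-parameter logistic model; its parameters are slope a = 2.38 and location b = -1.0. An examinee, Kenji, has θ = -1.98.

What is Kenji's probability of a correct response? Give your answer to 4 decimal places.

P(θ) = 1 / (1 + exp(−a(θ − b)))
Exponent: 2.38 × (-1.98 − (-1.0)) = -2.3324
1/(1 + e^{2.3324}) = 0.0885

0.0885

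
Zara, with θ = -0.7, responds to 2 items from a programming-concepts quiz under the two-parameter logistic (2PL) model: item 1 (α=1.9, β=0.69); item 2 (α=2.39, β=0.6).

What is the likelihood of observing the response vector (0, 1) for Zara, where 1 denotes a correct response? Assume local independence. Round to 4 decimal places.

0.0400

P(θ) = 1 / (1 + exp(−α(θ − β)))
P_1 = 1/(1+e^{2.6410}) = 0.0665
P_2 = 1/(1+e^{3.1070}) = 0.0428
L = (1−P_1) × P_2 = 0.9335 × 0.0428 = 0.03997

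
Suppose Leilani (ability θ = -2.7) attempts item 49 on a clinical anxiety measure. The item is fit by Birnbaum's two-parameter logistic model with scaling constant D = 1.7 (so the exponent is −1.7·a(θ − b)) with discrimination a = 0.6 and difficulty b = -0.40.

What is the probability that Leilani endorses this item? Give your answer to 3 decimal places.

0.087

P(θ) = 1 / (1 + exp(−D·a(θ − b)))
Exponent: 1.7 × 0.6 × (-2.7 − (-0.40)) = -2.3460
1/(1 + e^{2.3460}) = 0.0874
P = 0.0874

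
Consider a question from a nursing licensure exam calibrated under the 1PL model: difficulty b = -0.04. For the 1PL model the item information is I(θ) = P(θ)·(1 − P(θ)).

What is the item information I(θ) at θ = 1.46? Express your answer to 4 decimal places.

0.1491

P = 1/(1+e^{-1.5000}) = 0.8176
P(1−P) = 0.8176 × 0.1824 = 0.1491
I = P(1−P) = 0.14915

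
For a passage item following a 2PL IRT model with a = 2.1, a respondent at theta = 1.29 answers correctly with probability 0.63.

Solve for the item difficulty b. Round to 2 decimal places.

P(theta) = 1 / (1 + exp(−a(theta − b)))
logit(0.63) = ln(0.63/0.37) = 0.5322
b = theta − logit/(a) = 1.29 − 0.5322/2.1000 = 1.0366

1.04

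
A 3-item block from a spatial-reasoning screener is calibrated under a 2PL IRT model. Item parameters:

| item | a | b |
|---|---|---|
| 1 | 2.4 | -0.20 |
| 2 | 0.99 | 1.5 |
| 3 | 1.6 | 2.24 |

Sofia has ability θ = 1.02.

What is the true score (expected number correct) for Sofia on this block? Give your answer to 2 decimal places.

P(θ) = 1 / (1 + exp(−a(θ − b)))
P_1 = 1/(1+e^{-2.9280}) = 0.9492
P_2 = 1/(1+e^{0.4752}) = 0.3834
P_3 = 1/(1+e^{1.9520}) = 0.1243
E[score] = 0.9492 + 0.3834 + 0.1243 = 1.4569

1.46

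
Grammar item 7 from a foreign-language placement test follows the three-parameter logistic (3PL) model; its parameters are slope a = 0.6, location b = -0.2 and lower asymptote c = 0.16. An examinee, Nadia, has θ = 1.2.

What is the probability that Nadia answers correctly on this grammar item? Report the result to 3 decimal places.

P(θ) = c + (1 − c) · 1 / (1 + exp(−a(θ − b)))
Exponent: 0.6 × (1.2 − (-0.2)) = 0.8400
1/(1 + e^{-0.8400}) = 0.6985
P = 0.16 + 0.84 × 0.6985 = 0.7467

0.747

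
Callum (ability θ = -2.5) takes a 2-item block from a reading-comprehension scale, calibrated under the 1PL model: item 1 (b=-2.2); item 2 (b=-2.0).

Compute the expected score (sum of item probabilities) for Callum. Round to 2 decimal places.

0.80

P(θ) = 1 / (1 + exp(−(θ − b)))
P_1 = 1/(1+e^{0.3000}) = 0.4256
P_2 = 1/(1+e^{0.5000}) = 0.3775
E[score] = 0.4256 + 0.3775 = 0.8031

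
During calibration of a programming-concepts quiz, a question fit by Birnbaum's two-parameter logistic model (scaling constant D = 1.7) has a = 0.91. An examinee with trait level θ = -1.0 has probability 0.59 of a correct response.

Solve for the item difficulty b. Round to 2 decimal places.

P(θ) = 1 / (1 + exp(−D·a(θ − b)))
logit(0.59) = ln(0.59/0.41) = 0.3640
b = θ − logit/(1.7·a) = -1.0 − 0.3640/1.5470 = -1.2353

-1.24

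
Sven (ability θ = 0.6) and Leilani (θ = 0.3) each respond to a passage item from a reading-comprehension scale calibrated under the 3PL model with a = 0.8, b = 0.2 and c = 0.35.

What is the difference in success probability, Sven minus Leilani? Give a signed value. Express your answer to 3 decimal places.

0.039

P(θ) = c + (1 − c) · 1 / (1 + exp(−a(θ − b)))
P(Sven) = 0.7266  [exponent 0.3200]
P(Leilani) = 0.6880  [exponent 0.0800]
Difference = 0.7266 − 0.6880 = 0.0386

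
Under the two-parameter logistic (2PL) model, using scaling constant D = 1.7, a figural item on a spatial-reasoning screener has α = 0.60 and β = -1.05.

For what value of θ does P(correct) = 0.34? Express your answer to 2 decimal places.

-1.70

P(θ) = 1 / (1 + exp(−D·α(θ − β)))
logit = ln(0.3400/0.6600) = -0.6633
θ = β + logit/(1.7·α) = -1.05 + (-0.6633)/1.0200 = -1.7003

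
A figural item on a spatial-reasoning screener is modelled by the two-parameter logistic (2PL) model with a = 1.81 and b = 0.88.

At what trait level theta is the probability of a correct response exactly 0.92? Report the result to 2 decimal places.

2.23

P(theta) = 1 / (1 + exp(−a(theta − b)))
logit = ln(0.9200/0.0800) = 2.4423
theta = b + logit/(a) = 0.88 + 2.4423/1.8100 = 2.2294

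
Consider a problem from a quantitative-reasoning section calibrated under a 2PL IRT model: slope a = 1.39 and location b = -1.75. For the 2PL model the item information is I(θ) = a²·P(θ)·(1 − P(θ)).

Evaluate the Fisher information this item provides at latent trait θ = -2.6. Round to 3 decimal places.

P = 1/(1+e^{1.1815}) = 0.2348
P(1−P) = 0.2348 × 0.7652 = 0.1797
I = a² × P(1−P) = 1.39² × 0.1797 = 0.34712

0.347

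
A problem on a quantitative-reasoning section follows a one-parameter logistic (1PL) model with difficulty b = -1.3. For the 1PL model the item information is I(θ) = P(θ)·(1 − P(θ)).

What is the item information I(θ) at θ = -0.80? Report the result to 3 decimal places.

0.235

P = 1/(1+e^{-0.5000}) = 0.6225
P(1−P) = 0.6225 × 0.3775 = 0.2350
I = P(1−P) = 0.23500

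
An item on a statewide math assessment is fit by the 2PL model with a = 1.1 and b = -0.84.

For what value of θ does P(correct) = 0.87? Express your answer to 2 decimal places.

P(θ) = 1 / (1 + exp(−a(θ − b)))
logit = ln(0.8700/0.1300) = 1.9010
θ = b + logit/(a) = -0.84 + 1.9010/1.1000 = 0.8881

0.89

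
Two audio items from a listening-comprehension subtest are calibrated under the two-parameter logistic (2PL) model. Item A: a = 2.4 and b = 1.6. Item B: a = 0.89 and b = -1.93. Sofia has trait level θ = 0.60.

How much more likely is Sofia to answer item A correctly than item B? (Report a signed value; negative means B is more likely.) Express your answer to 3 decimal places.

P(θ) = 1 / (1 + exp(−a(θ − b)))
P_A = 0.0832
P_B = 0.9048
P_A − P_B = -0.8216

-0.822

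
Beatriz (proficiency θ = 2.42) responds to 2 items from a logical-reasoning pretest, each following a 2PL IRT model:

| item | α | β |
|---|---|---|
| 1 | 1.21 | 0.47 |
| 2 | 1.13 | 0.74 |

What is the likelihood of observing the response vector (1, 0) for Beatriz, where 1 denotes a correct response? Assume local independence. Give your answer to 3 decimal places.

0.119

P(θ) = 1 / (1 + exp(−α(θ − β)))
P_1 = 1/(1+e^{-2.3595}) = 0.9137
P_2 = 1/(1+e^{-1.8984}) = 0.8697
L = P_1 × (1−P_2) = 0.9137 × 0.1303 = 0.11904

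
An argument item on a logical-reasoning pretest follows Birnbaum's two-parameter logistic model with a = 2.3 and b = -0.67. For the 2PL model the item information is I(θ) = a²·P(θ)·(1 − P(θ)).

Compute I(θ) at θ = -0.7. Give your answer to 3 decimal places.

1.321

P = 1/(1+e^{0.0690}) = 0.4828
P(1−P) = 0.4828 × 0.5172 = 0.2497
I = a² × P(1−P) = 2.3² × 0.2497 = 1.32093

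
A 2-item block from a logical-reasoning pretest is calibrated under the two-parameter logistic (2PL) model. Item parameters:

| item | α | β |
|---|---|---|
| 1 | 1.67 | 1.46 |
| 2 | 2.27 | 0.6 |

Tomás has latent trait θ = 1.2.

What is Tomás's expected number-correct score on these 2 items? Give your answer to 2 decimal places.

1.19

P(θ) = 1 / (1 + exp(−α(θ − β)))
P_1 = 1/(1+e^{0.4342}) = 0.3931
P_2 = 1/(1+e^{-1.3620}) = 0.7961
E[score] = 0.3931 + 0.7961 = 1.1892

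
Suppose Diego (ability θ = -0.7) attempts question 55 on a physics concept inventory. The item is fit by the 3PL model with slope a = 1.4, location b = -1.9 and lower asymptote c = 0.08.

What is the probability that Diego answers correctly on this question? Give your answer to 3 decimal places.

P(θ) = c + (1 − c) · 1 / (1 + exp(−a(θ − b)))
Exponent: 1.4 × (-0.7 − (-1.9)) = 1.6800
1/(1 + e^{-1.6800}) = 0.8429
P = 0.08 + 0.92 × 0.8429 = 0.8555

0.855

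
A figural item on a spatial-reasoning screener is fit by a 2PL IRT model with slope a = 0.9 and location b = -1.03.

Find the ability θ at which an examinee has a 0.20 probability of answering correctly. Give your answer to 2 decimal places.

P(θ) = 1 / (1 + exp(−a(θ − b)))
logit = ln(0.2000/0.8000) = -1.3863
θ = b + logit/(a) = -1.03 + (-1.3863)/0.9000 = -2.5703

-2.57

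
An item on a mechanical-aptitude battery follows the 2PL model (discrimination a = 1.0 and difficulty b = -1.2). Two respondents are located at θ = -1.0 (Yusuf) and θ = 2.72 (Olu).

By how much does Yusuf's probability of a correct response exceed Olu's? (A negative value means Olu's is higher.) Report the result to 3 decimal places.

-0.431

P(θ) = 1 / (1 + exp(−a(θ − b)))
P(Yusuf) = 0.5498  [exponent 0.2000]
P(Olu) = 0.9805  [exponent 3.9200]
Difference = 0.5498 − 0.9805 = -0.4307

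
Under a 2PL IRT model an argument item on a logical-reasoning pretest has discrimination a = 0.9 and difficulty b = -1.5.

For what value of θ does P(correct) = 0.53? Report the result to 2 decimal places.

-1.37

P(θ) = 1 / (1 + exp(−a(θ − b)))
logit = ln(0.5300/0.4700) = 0.1201
θ = b + logit/(a) = -1.5 + 0.1201/0.9000 = -1.3665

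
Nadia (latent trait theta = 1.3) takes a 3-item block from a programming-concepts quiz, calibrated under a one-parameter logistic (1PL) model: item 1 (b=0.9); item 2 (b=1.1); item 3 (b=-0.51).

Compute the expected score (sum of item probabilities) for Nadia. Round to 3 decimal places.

2.008

P(theta) = 1 / (1 + exp(−(theta − b)))
P_1 = 1/(1+e^{-0.4000}) = 0.5987
P_2 = 1/(1+e^{-0.2000}) = 0.5498
P_3 = 1/(1+e^{-1.8100}) = 0.8594
E[score] = 0.5987 + 0.5498 + 0.8594 = 2.0079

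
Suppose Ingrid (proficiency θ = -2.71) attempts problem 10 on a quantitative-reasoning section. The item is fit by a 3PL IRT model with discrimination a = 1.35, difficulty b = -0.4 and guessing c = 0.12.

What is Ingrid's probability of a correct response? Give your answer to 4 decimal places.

0.1573

P(θ) = c + (1 − c) · 1 / (1 + exp(−a(θ − b)))
Exponent: 1.35 × (-2.71 − (-0.4)) = -3.1185
1/(1 + e^{3.1185}) = 0.0424
P = 0.12 + 0.88 × 0.0424 = 0.1573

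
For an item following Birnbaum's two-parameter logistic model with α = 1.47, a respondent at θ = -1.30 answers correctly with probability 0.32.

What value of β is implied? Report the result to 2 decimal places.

P(θ) = 1 / (1 + exp(−α(θ − β)))
logit(0.32) = ln(0.32/0.68) = -0.7538
β = θ − logit/(α) = -1.30 − (-0.7538)/1.4700 = -0.7872

-0.79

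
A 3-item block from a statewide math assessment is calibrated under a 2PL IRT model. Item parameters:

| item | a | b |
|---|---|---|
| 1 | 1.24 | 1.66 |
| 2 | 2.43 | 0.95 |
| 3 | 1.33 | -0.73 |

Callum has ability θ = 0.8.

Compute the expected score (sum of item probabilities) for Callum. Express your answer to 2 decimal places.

1.55

P(θ) = 1 / (1 + exp(−a(θ − b)))
P_1 = 1/(1+e^{1.0664}) = 0.2561
P_2 = 1/(1+e^{0.3645}) = 0.4099
P_3 = 1/(1+e^{-2.0349}) = 0.8844
E[score] = 0.2561 + 0.4099 + 0.8844 = 1.5504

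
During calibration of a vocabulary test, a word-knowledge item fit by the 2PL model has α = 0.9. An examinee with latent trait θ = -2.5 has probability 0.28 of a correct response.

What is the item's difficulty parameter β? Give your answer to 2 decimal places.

P(θ) = 1 / (1 + exp(−α(θ − β)))
logit(0.28) = ln(0.28/0.72) = -0.9445
β = θ − logit/(α) = -2.5 − (-0.9445)/0.9000 = -1.4506

-1.45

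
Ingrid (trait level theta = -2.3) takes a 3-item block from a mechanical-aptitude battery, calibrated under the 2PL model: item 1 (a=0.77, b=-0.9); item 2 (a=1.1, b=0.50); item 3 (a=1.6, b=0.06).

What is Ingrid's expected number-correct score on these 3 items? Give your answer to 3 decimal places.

0.320

P(theta) = 1 / (1 + exp(−a(theta − b)))
P_1 = 1/(1+e^{1.0780}) = 0.2539
P_2 = 1/(1+e^{3.0800}) = 0.0439
P_3 = 1/(1+e^{3.7760}) = 0.0224
E[score] = 0.2539 + 0.0439 + 0.0224 = 0.3202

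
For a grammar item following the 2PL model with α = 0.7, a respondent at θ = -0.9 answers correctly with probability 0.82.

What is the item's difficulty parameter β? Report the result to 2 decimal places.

-3.07

P(θ) = 1 / (1 + exp(−α(θ − β)))
logit(0.82) = ln(0.82/0.18) = 1.5163
β = θ − logit/(α) = -0.9 − 1.5163/0.7000 = -3.0662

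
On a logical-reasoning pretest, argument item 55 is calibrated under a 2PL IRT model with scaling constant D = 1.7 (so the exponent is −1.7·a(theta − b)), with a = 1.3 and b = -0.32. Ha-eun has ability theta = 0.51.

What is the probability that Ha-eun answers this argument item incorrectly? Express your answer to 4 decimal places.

0.1377

P(theta) = 1 / (1 + exp(−D·a(theta − b)))
Exponent: 1.7 × 1.3 × (0.51 − (-0.32)) = 1.8343
1/(1 + e^{-1.8343}) = 0.8623
P = 0.8623
P(incorrect) = 1 − 0.8623 = 0.1377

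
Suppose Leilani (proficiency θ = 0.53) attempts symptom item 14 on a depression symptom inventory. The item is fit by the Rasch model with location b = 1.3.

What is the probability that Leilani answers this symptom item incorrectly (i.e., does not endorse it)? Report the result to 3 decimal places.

P(θ) = 1 / (1 + exp(−(θ − b)))
Exponent: (0.53 − 1.3) = -0.7700
1/(1 + e^{0.7700}) = 0.3165
P = 0.3165
P(incorrect) = 1 − 0.3165 = 0.6835

0.684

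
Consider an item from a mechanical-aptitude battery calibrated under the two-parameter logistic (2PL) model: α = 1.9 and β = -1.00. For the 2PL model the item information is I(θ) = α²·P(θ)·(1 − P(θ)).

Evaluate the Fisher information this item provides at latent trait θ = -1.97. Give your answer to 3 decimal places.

P = 1/(1+e^{1.8430}) = 0.1367
P(1−P) = 0.1367 × 0.8633 = 0.1180
I = α² × P(1−P) = 1.9² × 0.1180 = 0.42602

0.426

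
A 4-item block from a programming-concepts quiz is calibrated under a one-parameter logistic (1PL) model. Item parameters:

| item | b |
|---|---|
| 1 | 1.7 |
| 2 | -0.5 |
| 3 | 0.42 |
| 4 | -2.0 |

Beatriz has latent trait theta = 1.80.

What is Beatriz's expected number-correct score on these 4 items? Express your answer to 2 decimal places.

3.21

P(theta) = 1 / (1 + exp(−(theta − b)))
P_1 = 1/(1+e^{-0.1000}) = 0.5250
P_2 = 1/(1+e^{-2.3000}) = 0.9089
P_3 = 1/(1+e^{-1.3800}) = 0.7990
P_4 = 1/(1+e^{-3.8000}) = 0.9781
E[score] = 0.5250 + 0.9089 + 0.7990 + 0.9781 = 3.2110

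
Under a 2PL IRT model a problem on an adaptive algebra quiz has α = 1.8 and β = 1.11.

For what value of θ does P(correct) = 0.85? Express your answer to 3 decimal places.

2.074

P(θ) = 1 / (1 + exp(−α(θ − β)))
logit = ln(0.8500/0.1500) = 1.7346
θ = β + logit/(α) = 1.11 + 1.7346/1.8000 = 2.0737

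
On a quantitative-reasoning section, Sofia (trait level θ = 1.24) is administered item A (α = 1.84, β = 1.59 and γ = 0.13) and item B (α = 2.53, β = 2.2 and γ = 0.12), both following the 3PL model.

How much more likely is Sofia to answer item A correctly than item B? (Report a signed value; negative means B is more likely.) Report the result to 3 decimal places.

0.238

P(θ) = γ + (1 − γ) · 1 / (1 + exp(−α(θ − β)))
P_A = 0.4296
P_B = 0.1913
P_A − P_B = 0.2383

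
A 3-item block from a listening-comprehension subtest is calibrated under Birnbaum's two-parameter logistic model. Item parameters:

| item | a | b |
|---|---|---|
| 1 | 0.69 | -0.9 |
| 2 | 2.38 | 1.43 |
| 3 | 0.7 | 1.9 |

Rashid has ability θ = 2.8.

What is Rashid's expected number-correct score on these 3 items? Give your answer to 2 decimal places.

P(θ) = 1 / (1 + exp(−a(θ − b)))
P_1 = 1/(1+e^{-2.5530}) = 0.9278
P_2 = 1/(1+e^{-3.2606}) = 0.9631
P_3 = 1/(1+e^{-0.6300}) = 0.6525
E[score] = 0.9278 + 0.9631 + 0.6525 = 2.5433

2.54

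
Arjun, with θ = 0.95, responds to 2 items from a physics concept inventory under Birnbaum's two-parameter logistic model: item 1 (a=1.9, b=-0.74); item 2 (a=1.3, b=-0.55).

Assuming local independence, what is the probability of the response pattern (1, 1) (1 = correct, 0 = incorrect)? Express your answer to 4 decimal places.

0.8415

P(θ) = 1 / (1 + exp(−a(θ − b)))
P_1 = 1/(1+e^{-3.2110}) = 0.9612
P_2 = 1/(1+e^{-1.9500}) = 0.8754
L = P_1 × P_2 = 0.9612 × 0.8754 = 0.84152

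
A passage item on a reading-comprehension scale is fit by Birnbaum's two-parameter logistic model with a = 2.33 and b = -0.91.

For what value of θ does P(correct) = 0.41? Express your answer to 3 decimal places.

P(θ) = 1 / (1 + exp(−a(θ − b)))
logit = ln(0.4100/0.5900) = -0.3640
θ = b + logit/(a) = -0.91 + (-0.3640)/2.3300 = -1.0662

-1.066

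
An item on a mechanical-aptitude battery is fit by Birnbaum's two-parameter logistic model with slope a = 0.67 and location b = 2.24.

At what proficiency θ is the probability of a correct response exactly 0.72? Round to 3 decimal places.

P(θ) = 1 / (1 + exp(−a(θ − b)))
logit = ln(0.7200/0.2800) = 0.9445
θ = b + logit/(a) = 2.24 + 0.9445/0.6700 = 3.6496

3.650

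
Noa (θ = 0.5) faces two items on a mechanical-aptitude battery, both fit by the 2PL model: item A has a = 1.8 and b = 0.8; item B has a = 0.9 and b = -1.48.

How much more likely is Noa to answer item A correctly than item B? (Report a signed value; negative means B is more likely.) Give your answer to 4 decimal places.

-0.4878

P(θ) = 1 / (1 + exp(−a(θ − b)))
P_A = 0.3682
P_B = 0.8559
P_A − P_B = -0.4878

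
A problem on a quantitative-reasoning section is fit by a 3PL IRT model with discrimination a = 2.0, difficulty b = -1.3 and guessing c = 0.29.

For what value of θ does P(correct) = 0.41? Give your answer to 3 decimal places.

P(θ) = c + (1 − c) · 1 / (1 + exp(−a(θ − b)))
Remove guessing floor: (0.41 − 0.29)/(1 − 0.29) = 0.1690
logit = ln(0.1690/0.8310) = -1.5926
θ = b + logit/(a) = -1.3 + (-1.5926)/2.0000 = -2.0963

-2.096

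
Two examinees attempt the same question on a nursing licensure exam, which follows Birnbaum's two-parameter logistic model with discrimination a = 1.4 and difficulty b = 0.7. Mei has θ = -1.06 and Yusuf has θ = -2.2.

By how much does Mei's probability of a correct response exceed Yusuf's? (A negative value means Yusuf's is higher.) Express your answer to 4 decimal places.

0.0615

P(θ) = 1 / (1 + exp(−a(θ − b)))
P(Mei) = 0.0784  [exponent -2.4640]
P(Yusuf) = 0.0170  [exponent -4.0600]
Difference = 0.0784 − 0.0170 = 0.0615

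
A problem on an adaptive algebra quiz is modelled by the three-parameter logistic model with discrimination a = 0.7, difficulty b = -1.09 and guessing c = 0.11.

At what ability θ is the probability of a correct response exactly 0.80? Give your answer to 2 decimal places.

P(θ) = c + (1 − c) · 1 / (1 + exp(−a(θ − b)))
Remove guessing floor: (0.80 − 0.11)/(1 − 0.11) = 0.7753
logit = ln(0.7753/0.2247) = 1.2384
θ = b + logit/(a) = -1.09 + 1.2384/0.7000 = 0.6791

0.68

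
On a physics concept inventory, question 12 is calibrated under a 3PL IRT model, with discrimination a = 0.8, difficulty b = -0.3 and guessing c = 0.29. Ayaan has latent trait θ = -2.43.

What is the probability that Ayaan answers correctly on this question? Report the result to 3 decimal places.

0.399

P(θ) = c + (1 − c) · 1 / (1 + exp(−a(θ − b)))
Exponent: 0.8 × (-2.43 − (-0.3)) = -1.7040
1/(1 + e^{1.7040}) = 0.1539
P = 0.29 + 0.71 × 0.1539 = 0.3993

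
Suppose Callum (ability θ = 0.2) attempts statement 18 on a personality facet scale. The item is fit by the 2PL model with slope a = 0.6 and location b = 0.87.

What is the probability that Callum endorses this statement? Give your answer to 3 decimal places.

P(θ) = 1 / (1 + exp(−a(θ − b)))
Exponent: 0.6 × (0.2 − 0.87) = -0.4020
1/(1 + e^{0.4020}) = 0.4008

0.401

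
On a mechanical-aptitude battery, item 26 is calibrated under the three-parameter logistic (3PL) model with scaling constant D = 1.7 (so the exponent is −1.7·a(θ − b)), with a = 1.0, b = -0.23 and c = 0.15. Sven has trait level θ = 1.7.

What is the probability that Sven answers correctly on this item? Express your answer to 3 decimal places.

0.969

P(θ) = c + (1 − c) · 1 / (1 + exp(−D·a(θ − b)))
Exponent: 1.7 × 1.0 × (1.7 − (-0.23)) = 3.2810
1/(1 + e^{-3.2810}) = 0.9638
P = 0.15 + 0.85 × 0.9638 = 0.9692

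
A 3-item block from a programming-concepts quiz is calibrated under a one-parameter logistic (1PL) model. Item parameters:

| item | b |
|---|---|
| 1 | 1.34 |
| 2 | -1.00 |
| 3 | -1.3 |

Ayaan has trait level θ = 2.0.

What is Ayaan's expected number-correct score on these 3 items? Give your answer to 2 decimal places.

2.58

P(θ) = 1 / (1 + exp(−(θ − b)))
P_1 = 1/(1+e^{-0.6600}) = 0.6593
P_2 = 1/(1+e^{-3.0000}) = 0.9526
P_3 = 1/(1+e^{-3.3000}) = 0.9644
E[score] = 0.6593 + 0.9526 + 0.9644 = 2.5763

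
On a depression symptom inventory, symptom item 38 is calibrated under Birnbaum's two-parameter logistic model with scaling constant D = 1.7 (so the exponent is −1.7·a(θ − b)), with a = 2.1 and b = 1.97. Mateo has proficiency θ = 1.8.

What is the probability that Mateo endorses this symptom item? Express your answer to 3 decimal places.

0.353

P(θ) = 1 / (1 + exp(−D·a(θ − b)))
Exponent: 1.7 × 2.1 × (1.8 − 1.97) = -0.6069
1/(1 + e^{0.6069}) = 0.3528
P = 0.3528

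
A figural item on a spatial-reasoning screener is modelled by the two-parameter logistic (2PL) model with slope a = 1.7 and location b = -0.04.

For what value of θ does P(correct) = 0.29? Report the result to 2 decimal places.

-0.57

P(θ) = 1 / (1 + exp(−a(θ − b)))
logit = ln(0.2900/0.7100) = -0.8954
θ = b + logit/(a) = -0.04 + (-0.8954)/1.7000 = -0.5667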